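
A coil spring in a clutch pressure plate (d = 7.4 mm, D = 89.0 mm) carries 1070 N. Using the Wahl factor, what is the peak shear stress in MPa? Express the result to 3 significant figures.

670 MPa

Spring index C = D/d = 89.0/7.4 = 12.0270
K_W = (4C−1)/(4C−4) + 0.615/C = 47.108/44.108 + 0.0511 = 1.1191
τ₀ = 8FD/(πd³) = 8·1070·89.0/(π·7.4³) = 761840/1273 = 598.44 MPa
τ_max = K·τ₀ = 1.1191 × 598.44 = 669.74 MPa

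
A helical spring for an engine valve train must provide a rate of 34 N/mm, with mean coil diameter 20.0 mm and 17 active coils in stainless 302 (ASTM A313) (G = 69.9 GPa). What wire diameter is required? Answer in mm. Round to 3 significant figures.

4.80 mm

d = (8D³N_a·k / G)^(1/4) = (8·20.0³·17·34 / (69.9×10³))^0.25
  = (529.21)^0.25 = 4.7963 mm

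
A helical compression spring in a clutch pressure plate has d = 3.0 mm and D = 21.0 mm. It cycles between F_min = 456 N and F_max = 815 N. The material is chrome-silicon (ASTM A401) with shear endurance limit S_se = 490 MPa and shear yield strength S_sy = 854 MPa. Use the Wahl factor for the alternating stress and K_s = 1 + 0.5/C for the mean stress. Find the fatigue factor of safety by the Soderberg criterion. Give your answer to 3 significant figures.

C = D/d = 21.0/3.0 = 7.0000; K_W = (4C−1)/(4C−4)+0.615/C = 1.2129; K_s = 1+0.5/C = 1.0714
F_a = (F_max−F_min)/2 = 179.5 N; F_m = (F_max+F_min)/2 = 635.5 N
τ_a = K_W·8F_aD/(πd³) = 1.2129 × 355.52 = 431.19 MPa
τ_m = K_s·8F_mD/(πd³) = 1.0714 × 1258.7 = 1348.6 MPa
Soderberg: 1/n_f = τ_a/S_se + τ_m/S_sy = 431.19/490 + 1348.6/854 = 0.87998 + 1.57913 = 2.4591
n_f = 1/2.4591 = 0.4067

0.407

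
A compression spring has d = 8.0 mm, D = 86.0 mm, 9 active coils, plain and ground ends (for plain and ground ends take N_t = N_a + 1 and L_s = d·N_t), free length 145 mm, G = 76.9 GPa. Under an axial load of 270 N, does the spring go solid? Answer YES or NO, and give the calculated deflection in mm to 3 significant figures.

k = Gd⁴/(8D³N_a) = (76.9×10³)(8.0⁴)/(8·86.0³·9) = 6.8779 N/mm
N_t = 10; L_s = 8.0·10 = 80 mm; δ_solid = L₀ − L_s = 145 − 80 = 65 mm
δ = F/k = 270/6.8779 = 39.256 mm
δ < δ_solid → spring does not go solid

NO, δ = 39.3 mm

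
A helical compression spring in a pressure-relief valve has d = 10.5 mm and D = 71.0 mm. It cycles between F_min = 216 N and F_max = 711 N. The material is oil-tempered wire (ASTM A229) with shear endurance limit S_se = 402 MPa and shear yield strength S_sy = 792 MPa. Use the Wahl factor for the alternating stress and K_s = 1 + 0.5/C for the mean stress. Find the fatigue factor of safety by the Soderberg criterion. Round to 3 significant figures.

4.64

C = D/d = 71.0/10.5 = 6.7619; K_W = (4C−1)/(4C−4)+0.615/C = 1.2211; K_s = 1+0.5/C = 1.0739
F_a = (F_max−F_min)/2 = 247.5 N; F_m = (F_max+F_min)/2 = 463.5 N
τ_a = K_W·8F_aD/(πd³) = 1.2211 × 38.655 = 47.202 MPa
τ_m = K_s·8F_mD/(πd³) = 1.0739 × 72.39 = 77.743 MPa
Soderberg: 1/n_f = τ_a/S_se + τ_m/S_sy = 47.202/402 + 77.743/792 = 0.11742 + 0.09816 = 0.21558
n_f = 1/0.21558 = 4.639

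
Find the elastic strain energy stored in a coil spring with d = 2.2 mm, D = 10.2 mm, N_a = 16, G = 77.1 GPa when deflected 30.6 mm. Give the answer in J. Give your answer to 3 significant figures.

6.23 J

k = Gd⁴/(8D³N_a) = (77.1×10³)(2.2⁴)/(8·10.2³·16) = 13.296 N/mm
U = ½kδ² = 0.5 × 13.296 × 30.6² = 6225.1 N·mm = 6.2251 J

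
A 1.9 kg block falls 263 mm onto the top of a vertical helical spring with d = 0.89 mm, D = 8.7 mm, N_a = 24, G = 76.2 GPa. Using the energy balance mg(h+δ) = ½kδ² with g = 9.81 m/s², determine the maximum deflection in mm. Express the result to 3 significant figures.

k = Gd⁴/(8D³N_a) = (76.2×10³)(0.89⁴)/(8·8.7³·24) = 0.37814 N/mm
W = mg = 1.9 × 9.81 = 18.639 N
½kδ² − Wδ − Wh = 0 → δ = (W + √(W² + 2kWh))/k
δ = (18.639 + √(347.41 + 3707.36))/0.37814 = (18.639 + 63.677)/0.37814 = 217.69 mm

218 mm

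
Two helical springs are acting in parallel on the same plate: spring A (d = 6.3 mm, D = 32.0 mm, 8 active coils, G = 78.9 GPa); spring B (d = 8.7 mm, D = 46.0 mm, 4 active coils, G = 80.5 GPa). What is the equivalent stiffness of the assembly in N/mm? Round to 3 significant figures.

k_A = Gd⁴/(8D³N_a) = (78.9×10³)(6.3⁴)/(8·32.0³·8) = 59.267 N/mm
k_B = Gd⁴/(8D³N_a) = (80.5×10³)(8.7⁴)/(8·46.0³·4) = 148.06 N/mm
Parallel: k_eq = 59.267 + 148.06 = 207.33 N/mm

207 N/mm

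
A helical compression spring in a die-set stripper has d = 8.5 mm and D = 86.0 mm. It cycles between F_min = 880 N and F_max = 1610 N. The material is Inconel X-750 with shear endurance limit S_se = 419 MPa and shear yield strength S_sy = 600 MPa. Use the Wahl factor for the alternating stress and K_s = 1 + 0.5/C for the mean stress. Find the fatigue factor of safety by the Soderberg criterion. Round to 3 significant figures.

0.884

C = D/d = 86.0/8.5 = 10.1176; K_W = (4C−1)/(4C−4)+0.615/C = 1.1430; K_s = 1+0.5/C = 1.0494
F_a = (F_max−F_min)/2 = 365 N; F_m = (F_max+F_min)/2 = 1245 N
τ_a = K_W·8F_aD/(πd³) = 1.1430 × 130.16 = 148.78 MPa
τ_m = K_s·8F_mD/(πd³) = 1.0494 × 443.97 = 465.91 MPa
Soderberg: 1/n_f = τ_a/S_se + τ_m/S_sy = 148.78/419 + 465.91/600 = 0.35508 + 0.77651 = 1.1316
n_f = 1/1.1316 = 0.8837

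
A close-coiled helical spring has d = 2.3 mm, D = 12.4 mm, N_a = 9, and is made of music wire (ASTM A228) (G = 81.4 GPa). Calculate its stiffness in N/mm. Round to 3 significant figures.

16.6 N/mm

k = Gd⁴/(8D³N_a) = (81.4×10³ × 2.3⁴) / (8 × 12.4³ × 9)
  = 2.27791e+06 / 137277 = 16.594 N/mm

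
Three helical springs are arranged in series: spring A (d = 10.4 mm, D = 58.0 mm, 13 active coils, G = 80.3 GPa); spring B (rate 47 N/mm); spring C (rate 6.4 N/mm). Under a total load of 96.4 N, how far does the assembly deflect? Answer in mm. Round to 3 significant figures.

k_A = Gd⁴/(8D³N_a) = (80.3×10³)(10.4⁴)/(8·58.0³·13) = 46.295 N/mm
Series: 1/k_eq = 1/46.295 + 1/47 + 1/6.4 = 0.19913; k_eq = 5.0219 N/mm
δ = F/k_eq = 96.4/5.0219 = 19.196 mm

19.2 mm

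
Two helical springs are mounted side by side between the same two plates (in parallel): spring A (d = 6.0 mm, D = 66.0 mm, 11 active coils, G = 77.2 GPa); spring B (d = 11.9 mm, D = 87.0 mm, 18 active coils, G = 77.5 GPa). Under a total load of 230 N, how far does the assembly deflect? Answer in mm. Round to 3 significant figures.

k_A = Gd⁴/(8D³N_a) = (77.2×10³)(6.0⁴)/(8·66.0³·11) = 3.9546 N/mm
k_B = Gd⁴/(8D³N_a) = (77.5×10³)(11.9⁴)/(8·87.0³·18) = 16.39 N/mm
Parallel: k_eq = 3.9546 + 16.39 = 20.344 N/mm
δ = F/k_eq = 230/20.344 = 11.305 mm

11.3 mm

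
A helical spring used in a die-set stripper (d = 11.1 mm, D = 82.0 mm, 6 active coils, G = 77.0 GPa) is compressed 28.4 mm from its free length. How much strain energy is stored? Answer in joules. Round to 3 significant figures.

17.8 J

k = Gd⁴/(8D³N_a) = (77.0×10³)(11.1⁴)/(8·82.0³·6) = 44.167 N/mm
U = ½kδ² = 0.5 × 44.167 × 28.4² = 17812 N·mm = 17.812 J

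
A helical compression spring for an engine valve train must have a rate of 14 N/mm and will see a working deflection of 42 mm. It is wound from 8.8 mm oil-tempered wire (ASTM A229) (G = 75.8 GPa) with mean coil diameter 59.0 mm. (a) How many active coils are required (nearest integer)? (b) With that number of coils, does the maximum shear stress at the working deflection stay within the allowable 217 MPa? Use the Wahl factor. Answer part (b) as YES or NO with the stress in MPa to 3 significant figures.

N_a = Gd⁴/(8D³k) = (75.8×10³)(8.8⁴)/(8·59.0³·14) = 19.76 → N_a = 20
Actual rate k = Gd⁴/(8D³·20) = 13.833 N/mm
Working load F = kδ = 13.833·42 = 581 N
C = 59.0/8.8 = 6.7045; K_W = (4C−1)/(4C−4)+0.615/C = 1.2232
τ_max = K_W·8FD/(πd³) = 1.2232·128.09 = 156.68 MPa
τ_max ≤ 217 MPa → acceptable

(a) 20 coils; (b) YES, τ_max = 157 MPa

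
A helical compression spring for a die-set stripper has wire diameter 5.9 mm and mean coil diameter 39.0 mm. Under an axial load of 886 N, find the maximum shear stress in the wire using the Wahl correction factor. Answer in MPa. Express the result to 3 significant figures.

526 MPa

Spring index C = D/d = 39.0/5.9 = 6.6102
K_W = (4C−1)/(4C−4) + 0.615/C = 25.441/22.441 + 0.0930 = 1.2267
τ₀ = 8FD/(πd³) = 8·886·39.0/(π·5.9³) = 276432/645.22 = 428.43 MPa
τ_max = K·τ₀ = 1.2267 × 428.43 = 525.57 MPa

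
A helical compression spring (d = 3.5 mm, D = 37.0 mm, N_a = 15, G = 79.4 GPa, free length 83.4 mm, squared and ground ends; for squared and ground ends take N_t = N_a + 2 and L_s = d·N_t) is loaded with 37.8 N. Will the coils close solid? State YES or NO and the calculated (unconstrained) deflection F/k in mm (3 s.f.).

NO, δ = 19.3 mm

k = Gd⁴/(8D³N_a) = (79.4×10³)(3.5⁴)/(8·37.0³·15) = 1.9602 N/mm
N_t = 17; L_s = 3.5·17 = 59.5 mm; δ_solid = L₀ − L_s = 83.4 − 59.5 = 23.9 mm
δ = F/k = 37.8/1.9602 = 19.283 mm
δ < δ_solid → spring does not go solid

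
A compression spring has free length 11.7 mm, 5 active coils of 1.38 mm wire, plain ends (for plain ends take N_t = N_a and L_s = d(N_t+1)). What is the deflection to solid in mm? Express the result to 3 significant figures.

3.42 mm

N_t = 5; L_s = 1.38·6 = 8.28 mm
δ_solid = L₀ − L_s = 11.7 − 8.28 = 3.42 mm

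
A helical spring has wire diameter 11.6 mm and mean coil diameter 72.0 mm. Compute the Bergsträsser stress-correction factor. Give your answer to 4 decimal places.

C = D/d = 72.0/11.6 = 6.2069
K_B = (4C+2)/(4C−3) = 26.828/21.828 = 1.2291

1.2291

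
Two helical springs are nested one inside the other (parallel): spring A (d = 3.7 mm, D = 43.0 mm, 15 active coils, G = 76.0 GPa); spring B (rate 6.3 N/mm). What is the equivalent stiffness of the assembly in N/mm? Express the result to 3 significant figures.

k_A = Gd⁴/(8D³N_a) = (76.0×10³)(3.7⁴)/(8·43.0³·15) = 1.4929 N/mm
Parallel: k_eq = 1.4929 + 6.3 = 7.7929 N/mm

7.79 N/mm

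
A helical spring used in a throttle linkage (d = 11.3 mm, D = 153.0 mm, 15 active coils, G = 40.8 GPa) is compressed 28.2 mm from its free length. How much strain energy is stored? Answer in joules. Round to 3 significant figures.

0.615 J

k = Gd⁴/(8D³N_a) = (40.8×10³)(11.3⁴)/(8·153.0³·15) = 1.5478 N/mm
U = ½kδ² = 0.5 × 1.5478 × 28.2² = 615.44 N·mm = 0.61544 J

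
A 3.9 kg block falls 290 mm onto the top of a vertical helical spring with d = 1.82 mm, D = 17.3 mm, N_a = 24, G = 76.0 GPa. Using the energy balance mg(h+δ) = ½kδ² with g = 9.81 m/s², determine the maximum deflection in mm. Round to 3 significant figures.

215 mm

k = Gd⁴/(8D³N_a) = (76.0×10³)(1.82⁴)/(8·17.3³·24) = 0.8388 N/mm
W = mg = 3.9 × 9.81 = 38.259 N
½kδ² − Wδ − Wh = 0 → δ = (W + √(W² + 2kWh))/k
δ = (38.259 + √(1463.8 + 18613.2))/0.8388 = (38.259 + 141.69)/0.8388 = 214.53 mm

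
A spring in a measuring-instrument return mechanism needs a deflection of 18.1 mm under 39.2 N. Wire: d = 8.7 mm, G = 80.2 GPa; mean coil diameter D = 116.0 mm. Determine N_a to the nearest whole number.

Required rate k = F/δ = 39.2/18.1 = 2.1657 N/mm
N_a = Gd⁴/(8D³k) = (80.2×10³ × 8.7⁴)/(8 × 116.0³ × 2.1657)
    = 4.59464e+08 / 2.7044e+07 = 16.99 → 17 coils

17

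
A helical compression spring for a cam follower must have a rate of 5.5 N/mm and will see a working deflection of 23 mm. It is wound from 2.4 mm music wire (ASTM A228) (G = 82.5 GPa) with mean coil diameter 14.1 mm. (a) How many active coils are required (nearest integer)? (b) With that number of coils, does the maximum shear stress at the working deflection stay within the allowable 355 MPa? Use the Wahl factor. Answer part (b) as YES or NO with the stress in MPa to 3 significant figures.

N_a = Gd⁴/(8D³k) = (82.5×10³)(2.4⁴)/(8·14.1³·5.5) = 22.19 → N_a = 22
Actual rate k = Gd⁴/(8D³·22) = 5.5479 N/mm
Working load F = kδ = 5.5479·23 = 127.6 N
C = 14.1/2.4 = 5.8750; K_W = (4C−1)/(4C−4)+0.615/C = 1.2585
τ_max = K_W·8FD/(πd³) = 1.2585·331.42 = 417.1 MPa
τ_max > 355 MPa → exceeds allowable

(a) 22 coils; (b) NO, τ_max = 417 MPa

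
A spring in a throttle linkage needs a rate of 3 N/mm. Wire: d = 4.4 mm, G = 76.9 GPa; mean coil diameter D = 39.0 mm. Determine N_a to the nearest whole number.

N_a = Gd⁴/(8D³k) = (76.9×10³ × 4.4⁴)/(8 × 39.0³ × 3)
    = 2.88229e+07 / 1.42366e+06 = 20.25 → 20 coils

20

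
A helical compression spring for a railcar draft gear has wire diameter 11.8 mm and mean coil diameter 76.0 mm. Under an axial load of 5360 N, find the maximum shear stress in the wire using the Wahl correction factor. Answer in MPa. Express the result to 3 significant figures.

779 MPa

Spring index C = D/d = 76.0/11.8 = 6.4407
K_W = (4C−1)/(4C−4) + 0.615/C = 24.763/21.763 + 0.0955 = 1.2333
τ₀ = 8FD/(πd³) = 8·5360·76.0/(π·11.8³) = 3.25888e+06/5161.7 = 631.35 MPa
τ_max = K·τ₀ = 1.2333 × 631.35 = 778.67 MPa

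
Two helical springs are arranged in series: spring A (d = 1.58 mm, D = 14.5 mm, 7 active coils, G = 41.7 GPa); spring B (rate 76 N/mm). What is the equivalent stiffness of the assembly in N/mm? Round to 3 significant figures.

k_A = Gd⁴/(8D³N_a) = (41.7×10³)(1.58⁴)/(8·14.5³·7) = 1.5222 N/mm
Series: 1/k_eq = 1/1.5222 + 1/76 = 0.6701; k_eq = 1.4923 N/mm

1.49 N/mm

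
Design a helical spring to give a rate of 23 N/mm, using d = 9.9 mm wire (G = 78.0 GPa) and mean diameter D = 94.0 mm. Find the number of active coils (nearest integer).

N_a = Gd⁴/(8D³k) = (78.0×10³ × 9.9⁴)/(8 × 94.0³ × 23)
    = 7.49265e+08 / 1.52827e+08 = 4.903 → 5 coils

5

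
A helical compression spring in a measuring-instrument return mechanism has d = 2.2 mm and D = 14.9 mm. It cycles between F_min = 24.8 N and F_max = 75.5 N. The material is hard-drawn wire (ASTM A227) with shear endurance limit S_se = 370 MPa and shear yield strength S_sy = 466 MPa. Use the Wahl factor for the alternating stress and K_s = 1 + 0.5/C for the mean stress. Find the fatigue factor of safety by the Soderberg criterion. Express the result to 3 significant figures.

1.41

C = D/d = 14.9/2.2 = 6.7727; K_W = (4C−1)/(4C−4)+0.615/C = 1.2207; K_s = 1+0.5/C = 1.0738
F_a = (F_max−F_min)/2 = 25.35 N; F_m = (F_max+F_min)/2 = 50.15 N
τ_a = K_W·8F_aD/(πd³) = 1.2207 × 90.331 = 110.27 MPa
τ_m = K_s·8F_mD/(πd³) = 1.0738 × 178.7 = 191.89 MPa
Soderberg: 1/n_f = τ_a/S_se + τ_m/S_sy = 110.27/370 + 191.89/466 = 0.29803 + 0.41179 = 0.70982
n_f = 1/0.70982 = 1.409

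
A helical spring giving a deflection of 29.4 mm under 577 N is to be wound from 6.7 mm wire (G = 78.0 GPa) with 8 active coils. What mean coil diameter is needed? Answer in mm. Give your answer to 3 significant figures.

Required rate k = F/δ = 577/29.4 = 19.626 N/mm
D = (Gd⁴/(8N_a·k))^(1/3) = (78.0×10³·6.7⁴/(8·8·19.626))^(1/3)
  = (125137)^(1/3) = 50.0182 mm

50.0 mm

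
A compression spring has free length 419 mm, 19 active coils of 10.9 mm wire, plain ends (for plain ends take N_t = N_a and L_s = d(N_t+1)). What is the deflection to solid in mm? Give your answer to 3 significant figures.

N_t = 19; L_s = 10.9·20 = 218 mm
δ_solid = L₀ − L_s = 419 − 218 = 201 mm

201 mm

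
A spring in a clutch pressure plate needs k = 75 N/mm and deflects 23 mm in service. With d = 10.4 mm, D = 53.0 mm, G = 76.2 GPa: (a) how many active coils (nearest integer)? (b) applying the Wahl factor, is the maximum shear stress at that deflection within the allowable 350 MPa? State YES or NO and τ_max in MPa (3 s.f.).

(a) 10 coils; (b) YES, τ_max = 269 MPa

N_a = Gd⁴/(8D³k) = (76.2×10³)(10.4⁴)/(8·53.0³·75) = 9.98 → N_a = 10
Actual rate k = Gd⁴/(8D³·10) = 74.846 N/mm
Working load F = kδ = 74.846·23 = 1721.5 N
C = 53.0/10.4 = 5.0962; K_W = (4C−1)/(4C−4)+0.615/C = 1.3038
τ_max = K_W·8FD/(πd³) = 1.3038·206.54 = 269.29 MPa
τ_max ≤ 350 MPa → acceptable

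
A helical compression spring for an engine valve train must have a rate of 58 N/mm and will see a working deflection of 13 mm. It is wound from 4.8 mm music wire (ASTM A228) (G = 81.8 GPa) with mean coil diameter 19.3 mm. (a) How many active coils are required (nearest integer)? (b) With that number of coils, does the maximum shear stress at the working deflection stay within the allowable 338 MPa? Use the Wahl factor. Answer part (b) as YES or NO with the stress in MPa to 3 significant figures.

N_a = Gd⁴/(8D³k) = (81.8×10³)(4.8⁴)/(8·19.3³·58) = 13.02 → N_a = 13
Actual rate k = Gd⁴/(8D³·13) = 58.078 N/mm
Working load F = kδ = 58.078·13 = 755.02 N
C = 19.3/4.8 = 4.0208; K_W = (4C−1)/(4C−4)+0.615/C = 1.4012
τ_max = K_W·8FD/(πd³) = 1.4012·335.53 = 470.15 MPa
τ_max > 338 MPa → exceeds allowable

(a) 13 coils; (b) NO, τ_max = 470 MPa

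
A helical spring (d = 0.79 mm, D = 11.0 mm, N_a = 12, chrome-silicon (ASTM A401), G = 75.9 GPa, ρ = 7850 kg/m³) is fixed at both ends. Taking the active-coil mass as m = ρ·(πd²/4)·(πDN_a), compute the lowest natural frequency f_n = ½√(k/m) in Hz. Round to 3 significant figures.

190 Hz

k = Gd⁴/(8D³N_a) = (75.9×10³)(0.79⁴)/(8·11.0³·12) = 0.23137 N/mm = 231.37 N/m
Wire length L = πDN_a = π·11.0·12 = 414.69 mm
m = ρ·(πd²/4)·L = 7850 × 0.49017×10⁻⁶ m² × 0.41469 m = 0.0015956 kg
f_n = ½√(k/m) = 0.5·√(231.37/0.0015956) = 0.5·√(1.45e+05) = 190.39 Hz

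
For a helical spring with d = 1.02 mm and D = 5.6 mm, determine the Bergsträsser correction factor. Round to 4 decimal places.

1.2637

C = D/d = 5.6/1.02 = 5.4902
K_B = (4C+2)/(4C−3) = 23.961/18.961 = 1.2637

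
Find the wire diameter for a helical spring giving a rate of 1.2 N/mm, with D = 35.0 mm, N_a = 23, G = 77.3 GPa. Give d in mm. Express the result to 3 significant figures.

d = (8D³N_a·k / G)^(1/4) = (8·35.0³·23·1.2 / (77.3×10³))^0.25
  = (122.47)^0.25 = 3.3266 mm

3.33 mm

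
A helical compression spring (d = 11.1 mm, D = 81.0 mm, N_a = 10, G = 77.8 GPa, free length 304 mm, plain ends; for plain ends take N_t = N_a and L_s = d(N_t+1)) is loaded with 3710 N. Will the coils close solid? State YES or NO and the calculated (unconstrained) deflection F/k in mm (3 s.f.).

NO, δ = 134 mm

k = Gd⁴/(8D³N_a) = (77.8×10³)(11.1⁴)/(8·81.0³·10) = 27.78 N/mm
N_t = 10; L_s = 11.1·11 = 122.1 mm; δ_solid = L₀ − L_s = 304 − 122.1 = 181.9 mm
δ = F/k = 3710/27.78 = 133.55 mm
δ < δ_solid → spring does not go solid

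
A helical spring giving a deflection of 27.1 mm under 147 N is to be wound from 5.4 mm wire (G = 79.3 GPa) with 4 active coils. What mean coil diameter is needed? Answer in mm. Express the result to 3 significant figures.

73.0 mm

Required rate k = F/δ = 147/27.1 = 5.4244 N/mm
D = (Gd⁴/(8N_a·k))^(1/3) = (79.3×10³·5.4⁴/(8·4·5.4244))^(1/3)
  = (388463)^(1/3) = 72.9654 mm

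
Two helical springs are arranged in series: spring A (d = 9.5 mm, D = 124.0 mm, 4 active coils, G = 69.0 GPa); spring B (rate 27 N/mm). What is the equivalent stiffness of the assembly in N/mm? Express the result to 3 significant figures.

k_A = Gd⁴/(8D³N_a) = (69.0×10³)(9.5⁴)/(8·124.0³·4) = 9.2115 N/mm
Series: 1/k_eq = 1/9.2115 + 1/27 = 0.1456; k_eq = 6.8683 N/mm

6.87 N/mm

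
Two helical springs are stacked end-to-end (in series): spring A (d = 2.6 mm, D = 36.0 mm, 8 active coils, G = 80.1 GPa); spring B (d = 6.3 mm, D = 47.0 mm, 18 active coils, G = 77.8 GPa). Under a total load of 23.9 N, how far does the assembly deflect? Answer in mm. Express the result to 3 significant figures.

22.4 mm

k_A = Gd⁴/(8D³N_a) = (80.1×10³)(2.6⁴)/(8·36.0³·8) = 1.2259 N/mm
k_B = Gd⁴/(8D³N_a) = (77.8×10³)(6.3⁴)/(8·47.0³·18) = 8.1976 N/mm
Series: 1/k_eq = 1/1.2259 + 1/8.1976 = 0.93775; k_eq = 1.0664 N/mm
δ = F/k_eq = 23.9/1.0664 = 22.412 mm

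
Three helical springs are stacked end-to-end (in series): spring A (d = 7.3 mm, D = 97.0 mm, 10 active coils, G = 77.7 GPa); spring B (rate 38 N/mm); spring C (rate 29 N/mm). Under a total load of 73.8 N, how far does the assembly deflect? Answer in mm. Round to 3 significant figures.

28.9 mm

k_A = Gd⁴/(8D³N_a) = (77.7×10³)(7.3⁴)/(8·97.0³·10) = 3.0221 N/mm
Series: 1/k_eq = 1/3.0221 + 1/38 + 1/29 = 0.3917; k_eq = 2.553 N/mm
δ = F/k_eq = 73.8/2.553 = 28.907 mm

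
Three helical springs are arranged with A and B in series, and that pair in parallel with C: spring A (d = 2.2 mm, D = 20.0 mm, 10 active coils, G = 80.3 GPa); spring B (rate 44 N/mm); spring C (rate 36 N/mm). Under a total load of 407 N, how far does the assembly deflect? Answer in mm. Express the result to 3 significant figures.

k_A = Gd⁴/(8D³N_a) = (80.3×10³)(2.2⁴)/(8·20.0³·10) = 2.9392 N/mm
Springs A,B series: k_AB = 1/(1/2.9392+1/44) = 2.7551 N/mm; parallel with C: k_eq = 2.7551+36 = 38.755 N/mm
δ = F/k_eq = 407/38.755 = 10.502 mm

10.5 mm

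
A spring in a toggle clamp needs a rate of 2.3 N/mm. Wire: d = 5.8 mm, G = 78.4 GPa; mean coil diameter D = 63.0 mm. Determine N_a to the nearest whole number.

19

N_a = Gd⁴/(8D³k) = (78.4×10³ × 5.8⁴)/(8 × 63.0³ × 2.3)
    = 8.87213e+07 / 4.60086e+06 = 19.28 → 19 coils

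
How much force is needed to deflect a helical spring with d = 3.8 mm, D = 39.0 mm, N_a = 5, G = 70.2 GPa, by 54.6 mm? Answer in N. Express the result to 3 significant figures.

k = Gd⁴/(8D³N_a) = (70.2×10³)(3.8⁴)/(8·39.0³·5) = 6.169 N/mm
F = k·δ = 6.169 × 54.6 = 336.83 N

337 N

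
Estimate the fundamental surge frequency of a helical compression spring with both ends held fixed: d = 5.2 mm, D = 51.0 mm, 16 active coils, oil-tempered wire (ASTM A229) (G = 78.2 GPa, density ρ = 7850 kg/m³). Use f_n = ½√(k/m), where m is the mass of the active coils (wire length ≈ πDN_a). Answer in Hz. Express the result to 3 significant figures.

k = Gd⁴/(8D³N_a) = (78.2×10³)(5.2⁴)/(8·51.0³·16) = 3.3674 N/mm = 3367.4 N/m
Wire length L = πDN_a = π·51.0·16 = 2563.5 mm
m = ρ·(πd²/4)·L = 7850 × 21.237×10⁻⁶ m² × 2.5635 m = 0.42737 kg
f_n = ½√(k/m) = 0.5·√(3367.4/0.42737) = 0.5·√(7879.4) = 44.383 Hz

44.4 Hz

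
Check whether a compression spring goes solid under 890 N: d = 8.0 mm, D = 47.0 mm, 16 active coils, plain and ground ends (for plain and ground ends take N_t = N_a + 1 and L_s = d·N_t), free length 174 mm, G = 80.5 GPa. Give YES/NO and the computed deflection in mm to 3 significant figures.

NO, δ = 35.9 mm

k = Gd⁴/(8D³N_a) = (80.5×10³)(8.0⁴)/(8·47.0³·16) = 24.811 N/mm
N_t = 17; L_s = 8.0·17 = 136 mm; δ_solid = L₀ − L_s = 174 − 136 = 38 mm
δ = F/k = 890/24.811 = 35.871 mm
δ < δ_solid → spring does not go solid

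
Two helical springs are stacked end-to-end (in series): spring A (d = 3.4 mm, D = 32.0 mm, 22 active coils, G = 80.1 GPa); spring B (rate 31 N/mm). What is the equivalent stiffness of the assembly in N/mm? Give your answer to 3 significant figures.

k_A = Gd⁴/(8D³N_a) = (80.1×10³)(3.4⁴)/(8·32.0³·22) = 1.856 N/mm
Series: 1/k_eq = 1/1.856 + 1/31 = 0.57104; k_eq = 1.7512 N/mm

1.75 N/mm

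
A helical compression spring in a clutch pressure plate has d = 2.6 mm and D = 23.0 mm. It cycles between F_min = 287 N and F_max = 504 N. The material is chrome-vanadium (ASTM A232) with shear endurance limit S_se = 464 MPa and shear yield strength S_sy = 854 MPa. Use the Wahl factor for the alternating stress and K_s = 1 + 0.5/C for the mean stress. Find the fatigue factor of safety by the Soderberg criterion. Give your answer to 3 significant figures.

0.394

C = D/d = 23.0/2.6 = 8.8462; K_W = (4C−1)/(4C−4)+0.615/C = 1.1651; K_s = 1+0.5/C = 1.0565
F_a = (F_max−F_min)/2 = 108.5 N; F_m = (F_max+F_min)/2 = 395.5 N
τ_a = K_W·8F_aD/(πd³) = 1.1651 × 361.56 = 421.25 MPa
τ_m = K_s·8F_mD/(πd³) = 1.0565 × 1317.9 = 1392.4 MPa
Soderberg: 1/n_f = τ_a/S_se + τ_m/S_sy = 421.25/464 + 1392.4/854 = 0.90788 + 1.63048 = 2.5384
n_f = 1/2.5384 = 0.394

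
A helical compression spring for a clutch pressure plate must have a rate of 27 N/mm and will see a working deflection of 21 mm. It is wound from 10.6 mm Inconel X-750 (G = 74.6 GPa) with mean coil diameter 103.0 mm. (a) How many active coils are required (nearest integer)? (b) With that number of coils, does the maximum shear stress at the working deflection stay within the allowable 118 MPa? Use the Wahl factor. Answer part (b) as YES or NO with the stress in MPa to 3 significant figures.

(a) 4 coils; (b) NO, τ_max = 143 MPa

N_a = Gd⁴/(8D³k) = (74.6×10³)(10.6⁴)/(8·103.0³·27) = 3.99 → N_a = 4
Actual rate k = Gd⁴/(8D³·4) = 26.934 N/mm
Working load F = kδ = 26.934·21 = 565.61 N
C = 103.0/10.6 = 9.7170; K_W = (4C−1)/(4C−4)+0.615/C = 1.1493
τ_max = K_W·8FD/(πd³) = 1.1493·124.56 = 143.16 MPa
τ_max > 118 MPa → exceeds allowable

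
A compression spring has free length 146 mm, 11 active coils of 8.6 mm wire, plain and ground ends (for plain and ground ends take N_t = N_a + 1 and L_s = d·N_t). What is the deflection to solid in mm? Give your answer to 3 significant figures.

N_t = 12; L_s = 8.6·12 = 103.2 mm
δ_solid = L₀ − L_s = 146 − 103.2 = 42.8 mm

42.8 mm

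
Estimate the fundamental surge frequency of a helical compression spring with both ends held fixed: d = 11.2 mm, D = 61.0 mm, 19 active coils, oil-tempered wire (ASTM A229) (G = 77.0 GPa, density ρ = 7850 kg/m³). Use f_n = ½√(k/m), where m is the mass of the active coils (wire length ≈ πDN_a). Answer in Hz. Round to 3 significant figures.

55.8 Hz

k = Gd⁴/(8D³N_a) = (77.0×10³)(11.2⁴)/(8·61.0³·19) = 35.118 N/mm = 35118 N/m
Wire length L = πDN_a = π·61.0·19 = 3641.1 mm
m = ρ·(πd²/4)·L = 7850 × 98.52×10⁻⁶ m² × 3.6411 m = 2.816 kg
f_n = ½√(k/m) = 0.5·√(35118/2.816) = 0.5·√(12471) = 55.837 Hz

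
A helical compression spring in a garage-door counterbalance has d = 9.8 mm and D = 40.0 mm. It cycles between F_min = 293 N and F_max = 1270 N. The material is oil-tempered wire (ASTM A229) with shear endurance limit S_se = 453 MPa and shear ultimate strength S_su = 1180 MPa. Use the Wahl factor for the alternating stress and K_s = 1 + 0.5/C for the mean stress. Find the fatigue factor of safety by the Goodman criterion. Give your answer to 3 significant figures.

C = D/d = 40.0/9.8 = 4.0816; K_W = (4C−1)/(4C−4)+0.615/C = 1.3941; K_s = 1+0.5/C = 1.1225
F_a = (F_max−F_min)/2 = 488.5 N; F_m = (F_max+F_min)/2 = 781.5 N
τ_a = K_W·8F_aD/(πd³) = 1.3941 × 52.867 = 73.7 MPa
τ_m = K_s·8F_mD/(πd³) = 1.1225 × 84.577 = 94.937 MPa
Goodman: 1/n_f = τ_a/S_se + τ_m/S_su = 73.7/453 + 94.937/1180 = 0.16269 + 0.08046 = 0.24315
n_f = 1/0.24315 = 4.113

4.11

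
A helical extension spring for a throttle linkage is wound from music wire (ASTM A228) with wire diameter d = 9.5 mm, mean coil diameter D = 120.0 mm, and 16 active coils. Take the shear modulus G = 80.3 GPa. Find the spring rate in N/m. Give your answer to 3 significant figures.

k = Gd⁴/(8D³N_a) = (80.3×10³ × 9.5⁴) / (8 × 120.0³ × 16)
  = 6.54049e+08 / 2.21184e+08 = 2.957 N/mm = 2957 N/m

2960 N/m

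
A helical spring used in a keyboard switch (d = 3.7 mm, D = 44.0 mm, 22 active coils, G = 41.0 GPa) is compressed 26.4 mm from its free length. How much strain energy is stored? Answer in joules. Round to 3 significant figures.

k = Gd⁴/(8D³N_a) = (41.0×10³)(3.7⁴)/(8·44.0³·22) = 0.51253 N/mm
U = ½kδ² = 0.5 × 0.51253 × 26.4² = 178.61 N·mm = 0.17861 J

0.179 J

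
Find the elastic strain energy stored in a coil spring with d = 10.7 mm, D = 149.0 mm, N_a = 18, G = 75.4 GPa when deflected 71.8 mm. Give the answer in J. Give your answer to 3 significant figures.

k = Gd⁴/(8D³N_a) = (75.4×10³)(10.7⁴)/(8·149.0³·18) = 2.0748 N/mm
U = ½kδ² = 0.5 × 2.0748 × 71.8² = 5348.2 N·mm = 5.3482 J

5.35 J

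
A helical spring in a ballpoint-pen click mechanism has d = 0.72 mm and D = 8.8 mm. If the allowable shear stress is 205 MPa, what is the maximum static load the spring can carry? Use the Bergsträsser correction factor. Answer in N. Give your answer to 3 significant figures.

3.08 N

C = D/d = 8.8/0.72 = 12.2222
K_B = (4C+2)/(4C−3) = 50.889/45.889 = 1.1090
τ_max = K·8FD/(πd³) → F_max = τ_allow·πd³/(8DK)
F_max = 205·π·0.72³/(8·8.8·1.1090) = 240.38/78.071 = 3.079 N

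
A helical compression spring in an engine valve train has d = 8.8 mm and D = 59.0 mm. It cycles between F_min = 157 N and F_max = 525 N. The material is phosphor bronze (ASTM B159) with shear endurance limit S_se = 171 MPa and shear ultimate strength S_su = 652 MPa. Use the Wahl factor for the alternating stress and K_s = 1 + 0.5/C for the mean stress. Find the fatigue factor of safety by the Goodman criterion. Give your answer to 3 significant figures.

C = D/d = 59.0/8.8 = 6.7045; K_W = (4C−1)/(4C−4)+0.615/C = 1.2232; K_s = 1+0.5/C = 1.0746
F_a = (F_max−F_min)/2 = 184 N; F_m = (F_max+F_min)/2 = 341 N
τ_a = K_W·8F_aD/(πd³) = 1.2232 × 40.566 = 49.62 MPa
τ_m = K_s·8F_mD/(πd³) = 1.0746 × 75.179 = 80.786 MPa
Goodman: 1/n_f = τ_a/S_se + τ_m/S_su = 49.62/171 + 80.786/652 = 0.29018 + 0.12390 = 0.41408
n_f = 1/0.41408 = 2.415

2.41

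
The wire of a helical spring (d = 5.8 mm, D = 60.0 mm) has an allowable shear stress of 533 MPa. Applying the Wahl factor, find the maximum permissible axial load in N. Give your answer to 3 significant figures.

C = D/d = 60.0/5.8 = 10.3448
K_W = (4C−1)/(4C−4) + 0.615/C = 40.379/37.379 + 0.0594 = 1.1397
τ_max = K·8FD/(πd³) → F_max = τ_allow·πd³/(8DK)
F_max = 533·π·5.8³/(8·60.0·1.1397) = 3.2671e+05/547.06 = 597.21 N

597 N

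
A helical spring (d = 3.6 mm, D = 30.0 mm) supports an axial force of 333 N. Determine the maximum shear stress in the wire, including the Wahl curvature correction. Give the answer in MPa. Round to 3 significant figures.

641 MPa

Spring index C = D/d = 30.0/3.6 = 8.3333
K_W = (4C−1)/(4C−4) + 0.615/C = 32.333/29.333 + 0.0738 = 1.1761
τ₀ = 8FD/(πd³) = 8·333·30.0/(π·3.6³) = 79920/146.57 = 545.25 MPa
τ_max = K·τ₀ = 1.1761 × 545.25 = 641.26 MPa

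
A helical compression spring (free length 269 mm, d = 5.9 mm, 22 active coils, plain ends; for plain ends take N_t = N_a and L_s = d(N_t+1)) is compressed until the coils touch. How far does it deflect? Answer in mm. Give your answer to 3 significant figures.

133 mm

N_t = 22; L_s = 5.9·23 = 135.7 mm
δ_solid = L₀ − L_s = 269 − 135.7 = 133.3 mm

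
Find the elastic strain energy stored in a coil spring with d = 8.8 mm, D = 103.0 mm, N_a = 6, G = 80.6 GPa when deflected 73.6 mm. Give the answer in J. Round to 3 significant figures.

25.0 J

k = Gd⁴/(8D³N_a) = (80.6×10³)(8.8⁴)/(8·103.0³·6) = 9.2154 N/mm
U = ½kδ² = 0.5 × 9.2154 × 73.6² = 24960 N·mm = 24.96 J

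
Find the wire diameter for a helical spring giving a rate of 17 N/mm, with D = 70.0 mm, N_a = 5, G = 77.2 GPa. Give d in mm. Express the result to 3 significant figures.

d = (8D³N_a·k / G)^(1/4) = (8·70.0³·5·17 / (77.2×10³))^0.25
  = (3021.2)^0.25 = 7.4139 mm

7.41 mm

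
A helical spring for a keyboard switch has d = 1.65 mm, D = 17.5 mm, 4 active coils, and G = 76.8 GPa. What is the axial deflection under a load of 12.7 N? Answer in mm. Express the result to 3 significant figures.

3.83 mm

k = Gd⁴/(8D³N_a) = (76.8×10³)(1.65⁴)/(8·17.5³·4) = 3.3192 N/mm
δ = F/k = 12.7 / 3.3192 = 3.8262 mm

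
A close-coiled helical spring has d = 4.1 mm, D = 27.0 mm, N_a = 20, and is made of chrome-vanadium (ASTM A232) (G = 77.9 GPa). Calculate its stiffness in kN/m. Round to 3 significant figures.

6.99 kN/m

k = Gd⁴/(8D³N_a) = (77.9×10³ × 4.1⁴) / (8 × 27.0³ × 20)
  = 2.20127e+07 / 3.14928e+06 = 6.9897 N/mm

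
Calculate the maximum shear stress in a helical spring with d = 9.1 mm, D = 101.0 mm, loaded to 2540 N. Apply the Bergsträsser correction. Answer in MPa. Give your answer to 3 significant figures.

Spring index C = D/d = 101.0/9.1 = 11.0989
K_B = (4C+2)/(4C−3) = 46.396/41.396 = 1.1208
τ₀ = 8FD/(πd³) = 8·2540·101.0/(π·9.1³) = 2.05232e+06/2367.4 = 866.9 MPa
τ_max = K·τ₀ = 1.1208 × 866.9 = 971.61 MPa

972 MPa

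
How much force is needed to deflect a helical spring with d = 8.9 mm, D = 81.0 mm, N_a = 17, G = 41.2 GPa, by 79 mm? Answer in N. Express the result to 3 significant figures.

k = Gd⁴/(8D³N_a) = (41.2×10³)(8.9⁴)/(8·81.0³·17) = 3.5765 N/mm
F = k·δ = 3.5765 × 79 = 282.55 N

283 N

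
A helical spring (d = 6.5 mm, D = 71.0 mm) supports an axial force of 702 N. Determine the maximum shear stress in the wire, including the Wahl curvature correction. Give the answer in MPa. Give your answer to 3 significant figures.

523 MPa

Spring index C = D/d = 71.0/6.5 = 10.9231
K_W = (4C−1)/(4C−4) + 0.615/C = 42.692/39.692 + 0.0563 = 1.1319
τ₀ = 8FD/(πd³) = 8·702·71.0/(π·6.5³) = 398736/862.76 = 462.16 MPa
τ_max = K·τ₀ = 1.1319 × 462.16 = 523.12 MPa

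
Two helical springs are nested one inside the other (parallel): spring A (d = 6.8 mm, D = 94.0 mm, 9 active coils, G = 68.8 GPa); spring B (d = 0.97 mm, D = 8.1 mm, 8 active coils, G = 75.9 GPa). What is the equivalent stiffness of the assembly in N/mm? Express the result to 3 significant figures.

k_A = Gd⁴/(8D³N_a) = (68.8×10³)(6.8⁴)/(8·94.0³·9) = 2.4598 N/mm
k_B = Gd⁴/(8D³N_a) = (75.9×10³)(0.97⁴)/(8·8.1³·8) = 1.9756 N/mm
Parallel: k_eq = 2.4598 + 1.9756 = 4.4354 N/mm

4.44 N/mm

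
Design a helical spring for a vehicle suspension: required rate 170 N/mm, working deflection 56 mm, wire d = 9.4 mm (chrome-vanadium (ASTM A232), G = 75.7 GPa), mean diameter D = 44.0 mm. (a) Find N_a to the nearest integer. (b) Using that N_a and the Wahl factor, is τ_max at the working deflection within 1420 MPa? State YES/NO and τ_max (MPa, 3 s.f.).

(a) 5 coils; (b) NO, τ_max = 1750 MPa

N_a = Gd⁴/(8D³k) = (75.7×10³)(9.4⁴)/(8·44.0³·170) = 5.102 → N_a = 5
Actual rate k = Gd⁴/(8D³·5) = 173.46 N/mm
Working load F = kδ = 173.46·56 = 9713.5 N
C = 44.0/9.4 = 4.6809; K_W = (4C−1)/(4C−4)+0.615/C = 1.3351
τ_max = K_W·8FD/(πd³) = 1.3351·1310.3 = 1749.5 MPa
τ_max > 1420 MPa → exceeds allowable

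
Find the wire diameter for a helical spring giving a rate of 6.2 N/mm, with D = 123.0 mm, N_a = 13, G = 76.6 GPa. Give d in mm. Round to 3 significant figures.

11.2 mm

d = (8D³N_a·k / G)^(1/4) = (8·123.0³·13·6.2 / (76.6×10³))^0.25
  = (15664)^0.25 = 11.1874 mm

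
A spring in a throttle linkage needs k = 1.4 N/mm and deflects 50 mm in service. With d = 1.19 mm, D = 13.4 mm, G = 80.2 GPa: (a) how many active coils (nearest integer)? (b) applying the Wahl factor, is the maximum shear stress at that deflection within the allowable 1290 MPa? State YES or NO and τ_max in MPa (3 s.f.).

(a) 6 coils; (b) NO, τ_max = 1590 MPa

N_a = Gd⁴/(8D³k) = (80.2×10³)(1.19⁴)/(8·13.4³·1.4) = 5.968 → N_a = 6
Actual rate k = Gd⁴/(8D³·6) = 1.3925 N/mm
Working load F = kδ = 1.3925·50 = 69.627 N
C = 13.4/1.19 = 11.2605; K_W = (4C−1)/(4C−4)+0.615/C = 1.1277
τ_max = K_W·8FD/(πd³) = 1.1277·1409.9 = 1589.9 MPa
τ_max > 1290 MPa → exceeds allowable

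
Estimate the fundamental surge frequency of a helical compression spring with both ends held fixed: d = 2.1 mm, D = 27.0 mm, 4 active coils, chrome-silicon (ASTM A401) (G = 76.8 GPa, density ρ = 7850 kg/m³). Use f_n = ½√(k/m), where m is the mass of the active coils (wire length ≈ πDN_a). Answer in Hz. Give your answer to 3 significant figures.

254 Hz

k = Gd⁴/(8D³N_a) = (76.8×10³)(2.1⁴)/(8·27.0³·4) = 2.3714 N/mm = 2371.4 N/m
Wire length L = πDN_a = π·27.0·4 = 339.29 mm
m = ρ·(πd²/4)·L = 7850 × 3.4636×10⁻⁶ m² × 0.33929 m = 0.0092251 kg
f_n = ½√(k/m) = 0.5·√(2371.4/0.0092251) = 0.5·√(2.5705e+05) = 253.5 Hz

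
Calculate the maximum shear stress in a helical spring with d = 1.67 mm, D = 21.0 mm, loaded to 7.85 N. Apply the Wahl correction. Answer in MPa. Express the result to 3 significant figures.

100 MPa

Spring index C = D/d = 21.0/1.67 = 12.5749
K_W = (4C−1)/(4C−4) + 0.615/C = 49.299/46.299 + 0.0489 = 1.1137
τ₀ = 8FD/(πd³) = 8·7.85·21.0/(π·1.67³) = 1318.8/14.632 = 90.132 MPa
τ_max = K·τ₀ = 1.1137 × 90.132 = 100.38 MPa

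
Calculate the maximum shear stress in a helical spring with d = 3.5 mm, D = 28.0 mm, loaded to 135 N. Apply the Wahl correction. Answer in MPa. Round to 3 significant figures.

266 MPa

Spring index C = D/d = 28.0/3.5 = 8.0000
K_W = (4C−1)/(4C−4) + 0.615/C = 31.000/28.000 + 0.0769 = 1.1840
τ₀ = 8FD/(πd³) = 8·135·28.0/(π·3.5³) = 30240/134.7 = 224.51 MPa
τ_max = K·τ₀ = 1.1840 × 224.51 = 265.82 MPa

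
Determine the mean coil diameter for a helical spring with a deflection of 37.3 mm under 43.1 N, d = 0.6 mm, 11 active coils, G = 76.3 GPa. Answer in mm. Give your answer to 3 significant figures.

Required rate k = F/δ = 43.1/37.3 = 1.1555 N/mm
D = (Gd⁴/(8N_a·k))^(1/3) = (76.3×10³·0.6⁴/(8·11·1.1555))^(1/3)
  = (97.2475)^(1/3) = 4.5986 mm

4.60 mm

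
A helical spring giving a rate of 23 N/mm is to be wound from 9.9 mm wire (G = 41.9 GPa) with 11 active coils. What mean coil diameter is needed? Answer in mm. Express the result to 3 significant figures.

58.4 mm

D = (Gd⁴/(8N_a·k))^(1/3) = (41.9×10³·9.9⁴/(8·11·23))^(1/3)
  = (198859)^(1/3) = 58.3689 mm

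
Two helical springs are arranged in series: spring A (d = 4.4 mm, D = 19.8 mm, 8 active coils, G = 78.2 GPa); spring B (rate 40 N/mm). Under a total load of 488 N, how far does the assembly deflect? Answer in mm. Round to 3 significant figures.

20.5 mm

k_A = Gd⁴/(8D³N_a) = (78.2×10³)(4.4⁴)/(8·19.8³·8) = 58.999 N/mm
Series: 1/k_eq = 1/58.999 + 1/40 = 0.04195; k_eq = 23.838 N/mm
δ = F/k_eq = 488/23.838 = 20.471 mm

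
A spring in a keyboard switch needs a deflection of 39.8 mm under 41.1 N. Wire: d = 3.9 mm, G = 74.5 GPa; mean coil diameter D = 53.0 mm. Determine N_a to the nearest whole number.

14

Required rate k = F/δ = 41.1/39.8 = 1.0327 N/mm
N_a = Gd⁴/(8D³k) = (74.5×10³ × 3.9⁴)/(8 × 53.0³ × 1.0327)
    = 1.72351e+07 / 1.22992e+06 = 14.01 → 14 coils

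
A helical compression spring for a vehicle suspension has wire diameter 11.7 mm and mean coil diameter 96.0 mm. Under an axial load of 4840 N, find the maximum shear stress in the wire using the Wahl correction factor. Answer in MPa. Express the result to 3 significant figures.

Spring index C = D/d = 96.0/11.7 = 8.2051
K_W = (4C−1)/(4C−4) + 0.615/C = 31.821/28.821 + 0.0750 = 1.1790
τ₀ = 8FD/(πd³) = 8·4840·96.0/(π·11.7³) = 3.71712e+06/5031.6 = 738.75 MPa
τ_max = K·τ₀ = 1.1790 × 738.75 = 871.02 MPa

871 MPa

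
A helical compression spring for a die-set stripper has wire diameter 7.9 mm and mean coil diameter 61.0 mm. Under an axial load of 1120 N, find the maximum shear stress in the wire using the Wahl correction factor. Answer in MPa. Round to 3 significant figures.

Spring index C = D/d = 61.0/7.9 = 7.7215
K_W = (4C−1)/(4C−4) + 0.615/C = 29.886/26.886 + 0.0796 = 1.1912
τ₀ = 8FD/(πd³) = 8·1120·61.0/(π·7.9³) = 546560/1548.9 = 352.86 MPa
τ_max = K·τ₀ = 1.1912 × 352.86 = 420.34 MPa

420 MPa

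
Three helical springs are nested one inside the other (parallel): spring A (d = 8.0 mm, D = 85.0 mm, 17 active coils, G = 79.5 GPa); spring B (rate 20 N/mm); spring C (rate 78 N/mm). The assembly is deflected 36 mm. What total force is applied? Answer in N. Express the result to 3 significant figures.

3670 N

k_A = Gd⁴/(8D³N_a) = (79.5×10³)(8.0⁴)/(8·85.0³·17) = 3.8988 N/mm
Parallel: k_eq = 3.8988 + 20 + 78 = 101.9 N/mm
F = k_eq·δ = 101.9·36 = 3668.4 N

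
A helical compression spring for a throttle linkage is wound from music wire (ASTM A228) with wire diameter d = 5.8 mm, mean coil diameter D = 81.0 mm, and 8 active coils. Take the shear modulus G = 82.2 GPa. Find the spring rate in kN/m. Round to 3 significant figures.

2.73 kN/m

k = Gd⁴/(8D³N_a) = (82.2×10³ × 5.8⁴) / (8 × 81.0³ × 8)
  = 9.30216e+07 / 3.40122e+07 = 2.7349 N/mm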